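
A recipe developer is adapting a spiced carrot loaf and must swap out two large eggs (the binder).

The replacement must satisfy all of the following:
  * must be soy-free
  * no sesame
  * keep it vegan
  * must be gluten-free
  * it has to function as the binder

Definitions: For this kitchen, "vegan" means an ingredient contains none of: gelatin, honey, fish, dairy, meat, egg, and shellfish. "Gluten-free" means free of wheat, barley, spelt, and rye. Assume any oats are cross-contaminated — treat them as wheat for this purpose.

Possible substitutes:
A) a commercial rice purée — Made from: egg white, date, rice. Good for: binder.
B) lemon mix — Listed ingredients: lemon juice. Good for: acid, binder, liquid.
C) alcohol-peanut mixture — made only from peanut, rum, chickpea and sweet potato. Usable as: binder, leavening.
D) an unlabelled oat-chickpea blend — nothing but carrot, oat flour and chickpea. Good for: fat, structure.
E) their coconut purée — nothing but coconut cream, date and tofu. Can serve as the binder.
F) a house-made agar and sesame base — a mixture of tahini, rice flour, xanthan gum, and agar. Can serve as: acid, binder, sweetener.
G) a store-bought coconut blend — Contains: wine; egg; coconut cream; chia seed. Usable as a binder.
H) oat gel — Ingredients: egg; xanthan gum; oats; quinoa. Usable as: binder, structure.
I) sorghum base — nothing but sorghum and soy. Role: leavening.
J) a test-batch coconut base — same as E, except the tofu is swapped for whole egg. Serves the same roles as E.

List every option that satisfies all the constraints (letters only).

B, C

A: has egg white, so not vegan — no
B: nothing on the exclusion list — keep
C: no sesame, vegan — OK
D: not usable as a binder; has oat flour, so not gluten-free — out
E: has tofu, so not soy-free — no
F: has tahini, so not sesame-free — no
G: has egg, so not vegan — no
H: has egg, so not vegan; has oats, so not gluten-free — no
I: not usable as a binder; has soy, so not soy-free — no
J: has whole egg, so not vegan — no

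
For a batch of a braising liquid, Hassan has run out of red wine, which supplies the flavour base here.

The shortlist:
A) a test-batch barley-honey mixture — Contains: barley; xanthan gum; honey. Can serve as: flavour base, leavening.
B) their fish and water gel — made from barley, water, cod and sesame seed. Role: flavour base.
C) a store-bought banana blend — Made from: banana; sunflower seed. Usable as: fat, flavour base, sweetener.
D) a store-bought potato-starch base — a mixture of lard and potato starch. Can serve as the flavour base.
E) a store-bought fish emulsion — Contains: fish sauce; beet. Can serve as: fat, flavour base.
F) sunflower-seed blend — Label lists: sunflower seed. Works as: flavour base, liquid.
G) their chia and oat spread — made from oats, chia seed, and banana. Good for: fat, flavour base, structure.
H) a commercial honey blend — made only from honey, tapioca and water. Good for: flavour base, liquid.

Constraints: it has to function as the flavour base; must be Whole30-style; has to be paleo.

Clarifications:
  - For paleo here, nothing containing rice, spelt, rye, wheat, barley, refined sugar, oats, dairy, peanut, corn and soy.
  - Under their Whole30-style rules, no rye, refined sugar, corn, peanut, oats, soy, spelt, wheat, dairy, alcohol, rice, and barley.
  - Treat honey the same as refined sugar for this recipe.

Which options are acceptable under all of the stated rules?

C, D, E, F

A: has barley, so not paleo; has barley, so not Whole30-style — out
B: has barley, so not paleo; has barley, so not Whole30-style — reject
C: Whole30-style, paleo — valid
D: Whole30-style, paleo — valid
E: works as a flavour base, Whole30-style, paleo — valid
F: nothing on the exclusion list — OK
G: has oats, so not paleo; has oats, so not Whole30-style — reject
H: has honey, so not paleo; has honey, so not Whole30-style — no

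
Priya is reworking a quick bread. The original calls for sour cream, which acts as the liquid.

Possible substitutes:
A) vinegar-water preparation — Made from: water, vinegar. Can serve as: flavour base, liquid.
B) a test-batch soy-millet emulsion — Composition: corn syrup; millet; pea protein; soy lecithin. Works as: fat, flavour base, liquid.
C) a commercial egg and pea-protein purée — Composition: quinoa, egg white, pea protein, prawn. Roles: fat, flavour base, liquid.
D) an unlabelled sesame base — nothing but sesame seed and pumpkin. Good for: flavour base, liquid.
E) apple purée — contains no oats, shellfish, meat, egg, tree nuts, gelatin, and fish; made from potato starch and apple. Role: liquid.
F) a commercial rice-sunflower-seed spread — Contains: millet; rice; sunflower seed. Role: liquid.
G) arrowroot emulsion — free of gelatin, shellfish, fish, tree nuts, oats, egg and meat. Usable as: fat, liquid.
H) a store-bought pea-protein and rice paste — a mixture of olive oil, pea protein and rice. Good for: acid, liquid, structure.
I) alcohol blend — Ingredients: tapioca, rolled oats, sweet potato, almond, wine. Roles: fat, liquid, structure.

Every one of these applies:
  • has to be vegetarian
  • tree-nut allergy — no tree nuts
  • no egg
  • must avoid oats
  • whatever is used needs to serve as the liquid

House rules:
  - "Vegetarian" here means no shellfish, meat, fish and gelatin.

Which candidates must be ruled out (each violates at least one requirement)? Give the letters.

A: nothing on the exclusion list — valid
B: corn syrup and soy lecithin etc. — none of it excluded — valid
C: has prawn, so not vegetarian; has egg white, so not egg-free — reject
D: no oats, no tree nuts — keep
E: works as a liquid, no tree nuts, no oats — OK
F: only rice, millet and sunflower seed; none excluded — OK
G: no tree nuts, vegetarian — valid
H: every rule checks out — OK
I: has rolled oats, so not oat-free; has almond, so not tree-nut-free — out

C, I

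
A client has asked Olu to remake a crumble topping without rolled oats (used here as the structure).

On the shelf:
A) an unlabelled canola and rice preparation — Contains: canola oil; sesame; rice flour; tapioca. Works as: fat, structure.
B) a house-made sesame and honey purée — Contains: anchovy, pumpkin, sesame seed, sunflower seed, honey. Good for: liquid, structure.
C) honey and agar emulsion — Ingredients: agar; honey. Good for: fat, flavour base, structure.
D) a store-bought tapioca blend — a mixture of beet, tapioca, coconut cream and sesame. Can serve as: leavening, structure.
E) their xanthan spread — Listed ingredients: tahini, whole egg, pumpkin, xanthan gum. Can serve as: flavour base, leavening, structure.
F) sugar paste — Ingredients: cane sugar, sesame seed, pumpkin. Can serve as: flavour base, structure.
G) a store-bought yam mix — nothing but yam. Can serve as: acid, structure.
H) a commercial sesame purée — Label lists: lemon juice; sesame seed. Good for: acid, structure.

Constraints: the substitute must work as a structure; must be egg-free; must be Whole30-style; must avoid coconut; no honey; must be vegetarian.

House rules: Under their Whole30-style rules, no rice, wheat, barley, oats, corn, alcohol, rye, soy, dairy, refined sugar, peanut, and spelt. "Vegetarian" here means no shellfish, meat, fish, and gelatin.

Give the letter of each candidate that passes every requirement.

A: has rice flour, so not Whole30-style — reject
B: has anchovy, so not vegetarian; has honey, so not honey-free — no
C: has honey, so not honey-free — no
D: has coconut cream, so not coconut-free — reject
E: has whole egg, so not egg-free — no
F: has cane sugar, so not Whole30-style — out
G: nothing on the exclusion list — keep
H: all constraints satisfied — OK

G, H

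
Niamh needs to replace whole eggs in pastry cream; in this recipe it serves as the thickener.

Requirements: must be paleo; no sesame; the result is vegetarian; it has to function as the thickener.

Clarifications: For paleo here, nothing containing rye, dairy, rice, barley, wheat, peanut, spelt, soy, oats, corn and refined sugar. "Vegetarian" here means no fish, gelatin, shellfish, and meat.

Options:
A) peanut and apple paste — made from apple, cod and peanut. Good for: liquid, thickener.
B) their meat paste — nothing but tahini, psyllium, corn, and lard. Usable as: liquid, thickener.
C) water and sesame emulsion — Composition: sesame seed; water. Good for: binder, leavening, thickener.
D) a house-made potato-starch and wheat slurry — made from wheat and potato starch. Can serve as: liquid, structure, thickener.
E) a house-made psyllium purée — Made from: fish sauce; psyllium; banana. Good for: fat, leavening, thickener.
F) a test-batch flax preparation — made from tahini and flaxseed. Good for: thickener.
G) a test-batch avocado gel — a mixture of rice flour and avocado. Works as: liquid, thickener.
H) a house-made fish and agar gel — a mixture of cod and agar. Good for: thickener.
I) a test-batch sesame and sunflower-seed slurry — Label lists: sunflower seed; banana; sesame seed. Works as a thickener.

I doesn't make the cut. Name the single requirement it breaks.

sesame-free

usable as a thickener: satisfied
paleo: satisfied
vegetarian: satisfied
sesame-free: has sesame seed — fails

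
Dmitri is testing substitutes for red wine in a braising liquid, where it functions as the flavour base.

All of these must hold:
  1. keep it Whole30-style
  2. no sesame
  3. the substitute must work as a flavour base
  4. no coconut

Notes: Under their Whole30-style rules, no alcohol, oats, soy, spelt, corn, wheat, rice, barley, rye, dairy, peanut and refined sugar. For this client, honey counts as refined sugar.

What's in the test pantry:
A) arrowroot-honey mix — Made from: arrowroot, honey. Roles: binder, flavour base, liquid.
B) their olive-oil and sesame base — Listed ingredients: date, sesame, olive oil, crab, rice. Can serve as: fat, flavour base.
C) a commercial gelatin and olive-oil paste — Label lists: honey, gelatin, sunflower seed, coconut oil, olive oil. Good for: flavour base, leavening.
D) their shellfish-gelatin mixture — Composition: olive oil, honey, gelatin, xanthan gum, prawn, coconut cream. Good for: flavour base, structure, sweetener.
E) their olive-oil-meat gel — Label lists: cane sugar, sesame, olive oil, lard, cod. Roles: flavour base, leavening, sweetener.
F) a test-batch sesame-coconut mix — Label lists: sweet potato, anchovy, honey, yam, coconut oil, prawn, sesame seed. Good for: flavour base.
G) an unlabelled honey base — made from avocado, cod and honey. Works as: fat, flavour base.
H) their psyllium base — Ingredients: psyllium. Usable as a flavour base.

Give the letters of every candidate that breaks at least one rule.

A: has honey, so not Whole30-style — no
B: has rice, so not Whole30-style; has sesame, so not sesame-free — out
C: has honey, so not Whole30-style; has coconut oil, so not coconut-free — out
D: has honey, so not Whole30-style; has coconut cream, so not coconut-free — reject
E: has cane sugar, so not Whole30-style; has sesame, so not sesame-free — no
F: has honey, so not Whole30-style; has sesame seed, so not sesame-free (and 1 more) — out
G: has honey, so not Whole30-style — out
H: only psyllium; none excluded — valid

A, B, C, D, E, F, G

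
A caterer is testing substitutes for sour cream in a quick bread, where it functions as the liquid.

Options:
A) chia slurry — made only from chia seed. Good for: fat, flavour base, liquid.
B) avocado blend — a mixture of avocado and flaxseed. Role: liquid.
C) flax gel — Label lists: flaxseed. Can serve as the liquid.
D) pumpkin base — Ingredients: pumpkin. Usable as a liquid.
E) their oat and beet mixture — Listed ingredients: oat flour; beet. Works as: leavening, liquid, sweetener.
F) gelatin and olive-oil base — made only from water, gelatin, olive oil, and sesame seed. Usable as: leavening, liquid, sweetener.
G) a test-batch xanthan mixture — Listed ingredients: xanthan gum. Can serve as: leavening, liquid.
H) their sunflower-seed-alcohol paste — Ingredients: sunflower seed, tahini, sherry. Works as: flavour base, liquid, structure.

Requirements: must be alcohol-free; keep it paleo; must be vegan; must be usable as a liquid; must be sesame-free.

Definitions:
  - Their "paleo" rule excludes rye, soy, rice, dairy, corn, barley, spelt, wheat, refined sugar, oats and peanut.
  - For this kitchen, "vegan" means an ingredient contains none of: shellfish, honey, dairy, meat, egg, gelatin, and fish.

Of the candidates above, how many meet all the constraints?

A: all constraints satisfied — OK
B: no alcohol, no sesame — OK
C: works as a liquid, paleo, no sesame — OK
D: only pumpkin; none excluded — keep
E: has oat flour, so not paleo — out
F: has gelatin, so not vegan; has sesame seed, so not sesame-free — no
G: only xanthan gum; none excluded — OK
H: has sherry, so not alcohol-free; has tahini, so not sesame-free — no

5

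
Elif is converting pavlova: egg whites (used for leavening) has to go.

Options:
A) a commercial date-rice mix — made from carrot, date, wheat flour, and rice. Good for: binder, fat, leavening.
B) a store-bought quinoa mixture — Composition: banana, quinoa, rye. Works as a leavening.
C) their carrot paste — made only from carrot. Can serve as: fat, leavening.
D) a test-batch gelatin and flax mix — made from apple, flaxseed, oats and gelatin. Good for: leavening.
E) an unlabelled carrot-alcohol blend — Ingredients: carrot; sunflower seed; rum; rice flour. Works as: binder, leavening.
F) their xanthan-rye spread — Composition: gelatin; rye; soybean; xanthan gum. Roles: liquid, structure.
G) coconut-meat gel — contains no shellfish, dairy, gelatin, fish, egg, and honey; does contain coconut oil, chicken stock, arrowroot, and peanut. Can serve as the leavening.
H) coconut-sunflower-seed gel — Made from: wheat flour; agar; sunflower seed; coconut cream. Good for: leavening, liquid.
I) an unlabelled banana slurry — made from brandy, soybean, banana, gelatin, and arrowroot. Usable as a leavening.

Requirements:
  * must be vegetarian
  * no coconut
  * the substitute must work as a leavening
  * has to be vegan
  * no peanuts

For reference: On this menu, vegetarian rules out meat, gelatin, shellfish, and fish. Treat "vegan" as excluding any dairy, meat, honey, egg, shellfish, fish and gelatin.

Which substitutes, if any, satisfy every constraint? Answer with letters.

A: every rule checks out — OK
B: nothing on the exclusion list — OK
C: only carrot; none excluded — keep
D: has gelatin, so not vegetarian; has gelatin, so not vegan — reject
E: no peanut, vegan — valid
F: not usable as a leavening; has gelatin, so not vegetarian (and 1 more) — no
G: has chicken stock, so not vegetarian; has chicken stock, so not vegan (and 2 more) — reject
H: has coconut cream, so not coconut-free — reject
I: has gelatin, so not vegetarian; has gelatin, so not vegan — no

A, B, C, E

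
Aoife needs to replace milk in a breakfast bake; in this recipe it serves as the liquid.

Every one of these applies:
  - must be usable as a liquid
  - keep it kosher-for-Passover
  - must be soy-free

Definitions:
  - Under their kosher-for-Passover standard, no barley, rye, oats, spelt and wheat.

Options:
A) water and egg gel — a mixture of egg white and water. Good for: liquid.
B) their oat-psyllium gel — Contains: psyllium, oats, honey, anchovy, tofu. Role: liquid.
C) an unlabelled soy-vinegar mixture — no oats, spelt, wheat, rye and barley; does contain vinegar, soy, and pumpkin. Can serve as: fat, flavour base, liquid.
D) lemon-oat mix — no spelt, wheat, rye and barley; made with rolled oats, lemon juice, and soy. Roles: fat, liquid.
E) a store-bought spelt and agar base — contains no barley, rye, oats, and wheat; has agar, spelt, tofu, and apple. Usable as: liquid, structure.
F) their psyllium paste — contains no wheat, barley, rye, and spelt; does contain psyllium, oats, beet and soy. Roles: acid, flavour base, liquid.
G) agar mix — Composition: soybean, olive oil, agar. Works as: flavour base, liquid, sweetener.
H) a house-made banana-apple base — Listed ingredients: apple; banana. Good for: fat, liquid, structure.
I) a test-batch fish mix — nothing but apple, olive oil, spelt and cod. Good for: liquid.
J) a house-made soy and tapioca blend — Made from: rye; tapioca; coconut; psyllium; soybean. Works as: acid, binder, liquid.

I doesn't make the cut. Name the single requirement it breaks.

usable as a liquid: satisfied
kosher-for-Passover: has spelt — fails
soy-free: satisfied

kosher-for-Passover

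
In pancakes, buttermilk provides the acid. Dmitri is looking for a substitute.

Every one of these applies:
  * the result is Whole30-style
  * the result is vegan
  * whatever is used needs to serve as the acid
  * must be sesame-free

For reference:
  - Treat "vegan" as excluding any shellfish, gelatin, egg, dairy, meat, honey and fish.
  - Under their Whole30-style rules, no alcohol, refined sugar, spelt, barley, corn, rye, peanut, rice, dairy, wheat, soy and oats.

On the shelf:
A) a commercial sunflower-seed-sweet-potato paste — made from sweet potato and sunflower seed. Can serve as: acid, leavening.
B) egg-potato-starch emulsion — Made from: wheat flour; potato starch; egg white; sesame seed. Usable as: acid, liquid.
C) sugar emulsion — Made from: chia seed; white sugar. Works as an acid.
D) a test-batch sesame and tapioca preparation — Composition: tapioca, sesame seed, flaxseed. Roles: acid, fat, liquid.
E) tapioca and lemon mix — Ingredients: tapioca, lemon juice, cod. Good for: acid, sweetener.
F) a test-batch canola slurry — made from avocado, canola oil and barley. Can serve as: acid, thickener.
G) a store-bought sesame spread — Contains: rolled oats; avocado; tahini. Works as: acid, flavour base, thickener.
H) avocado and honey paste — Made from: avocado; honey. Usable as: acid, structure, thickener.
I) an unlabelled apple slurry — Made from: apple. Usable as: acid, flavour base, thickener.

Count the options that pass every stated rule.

2

A: Whole30-style, vegan — valid
B: has egg white, so not vegan; has wheat flour, so not Whole30-style (and 1 more) — out
C: has white sugar, so not Whole30-style — no
D: has sesame seed, so not sesame-free — reject
E: has cod, so not vegan — no
F: has barley, so not Whole30-style — out
G: has rolled oats, so not Whole30-style; has tahini, so not sesame-free — out
H: has honey, so not vegan — reject
I: vegan, no sesame — OK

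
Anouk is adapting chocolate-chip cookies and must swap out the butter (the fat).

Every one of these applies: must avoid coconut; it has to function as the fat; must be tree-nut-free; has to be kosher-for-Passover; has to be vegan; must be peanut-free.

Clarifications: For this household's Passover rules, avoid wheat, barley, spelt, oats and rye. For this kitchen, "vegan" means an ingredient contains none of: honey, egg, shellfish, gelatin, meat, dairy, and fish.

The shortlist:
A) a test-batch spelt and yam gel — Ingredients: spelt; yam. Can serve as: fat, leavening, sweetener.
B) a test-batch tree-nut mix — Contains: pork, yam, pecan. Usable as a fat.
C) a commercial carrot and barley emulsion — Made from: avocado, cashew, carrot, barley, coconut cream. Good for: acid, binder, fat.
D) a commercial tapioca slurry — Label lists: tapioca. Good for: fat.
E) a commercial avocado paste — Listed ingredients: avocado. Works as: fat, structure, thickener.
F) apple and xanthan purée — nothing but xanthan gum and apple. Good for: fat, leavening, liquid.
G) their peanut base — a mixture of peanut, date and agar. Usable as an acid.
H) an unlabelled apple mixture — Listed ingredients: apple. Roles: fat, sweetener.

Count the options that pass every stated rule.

A: has spelt, so not kosher-for-Passover — out
B: has pork, so not vegan; has pecan, so not tree-nut-free — out
C: has barley, so not kosher-for-Passover; has coconut cream, so not coconut-free (and 1 more) — reject
D: only tapioca; none excluded — OK
E: works as a fat, no coconut, vegan — OK
F: all constraints satisfied — OK
G: not usable as a fat; has peanut, so not peanut-free — reject
H: kosher-for-Passover, no tree nuts — valid

4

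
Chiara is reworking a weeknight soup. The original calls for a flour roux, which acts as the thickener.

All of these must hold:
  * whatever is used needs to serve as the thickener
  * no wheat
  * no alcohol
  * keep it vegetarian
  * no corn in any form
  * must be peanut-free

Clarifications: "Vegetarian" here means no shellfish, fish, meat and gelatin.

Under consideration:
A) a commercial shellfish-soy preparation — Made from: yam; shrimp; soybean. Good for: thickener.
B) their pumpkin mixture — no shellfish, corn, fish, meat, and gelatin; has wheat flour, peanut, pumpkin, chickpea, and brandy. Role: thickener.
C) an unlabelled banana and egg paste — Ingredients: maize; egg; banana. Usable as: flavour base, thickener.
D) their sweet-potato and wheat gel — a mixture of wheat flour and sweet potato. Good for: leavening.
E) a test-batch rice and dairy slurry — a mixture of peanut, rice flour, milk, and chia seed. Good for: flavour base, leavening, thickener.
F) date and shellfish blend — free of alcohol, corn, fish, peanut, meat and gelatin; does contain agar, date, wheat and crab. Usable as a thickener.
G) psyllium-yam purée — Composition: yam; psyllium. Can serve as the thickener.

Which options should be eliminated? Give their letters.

A: has shrimp, so not vegetarian — no
B: has brandy, so not alcohol-free; has wheat flour, so not wheat-free (and 1 more) — reject
C: has maize, so not corn-free — out
D: not usable as a thickener; has wheat flour, so not wheat-free — out
E: has peanut, so not peanut-free — no
F: has crab, so not vegetarian; has wheat, so not wheat-free — no
G: only yam and psyllium; none excluded — keep

A, B, C, D, E, F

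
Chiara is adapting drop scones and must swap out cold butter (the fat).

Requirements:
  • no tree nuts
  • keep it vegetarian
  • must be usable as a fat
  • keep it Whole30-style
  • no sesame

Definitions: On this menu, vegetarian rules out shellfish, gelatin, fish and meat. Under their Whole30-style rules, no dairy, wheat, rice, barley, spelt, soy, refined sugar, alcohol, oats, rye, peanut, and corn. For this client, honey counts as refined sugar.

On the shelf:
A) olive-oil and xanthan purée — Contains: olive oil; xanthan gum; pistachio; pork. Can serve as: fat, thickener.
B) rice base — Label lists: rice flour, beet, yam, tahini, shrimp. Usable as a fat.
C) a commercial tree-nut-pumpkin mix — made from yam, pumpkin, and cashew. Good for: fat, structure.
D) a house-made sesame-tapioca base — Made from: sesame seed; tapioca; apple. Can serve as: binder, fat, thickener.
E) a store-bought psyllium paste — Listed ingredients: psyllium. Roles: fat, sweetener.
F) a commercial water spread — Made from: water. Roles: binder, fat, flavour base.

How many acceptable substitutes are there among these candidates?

2

A: has pork, so not vegetarian; has pistachio, so not tree-nut-free — reject
B: has shrimp, so not vegetarian; has rice flour, so not Whole30-style (and 1 more) — reject
C: has cashew, so not tree-nut-free — reject
D: has sesame seed, so not sesame-free — out
E: all constraints satisfied — keep
F: every rule checks out — valid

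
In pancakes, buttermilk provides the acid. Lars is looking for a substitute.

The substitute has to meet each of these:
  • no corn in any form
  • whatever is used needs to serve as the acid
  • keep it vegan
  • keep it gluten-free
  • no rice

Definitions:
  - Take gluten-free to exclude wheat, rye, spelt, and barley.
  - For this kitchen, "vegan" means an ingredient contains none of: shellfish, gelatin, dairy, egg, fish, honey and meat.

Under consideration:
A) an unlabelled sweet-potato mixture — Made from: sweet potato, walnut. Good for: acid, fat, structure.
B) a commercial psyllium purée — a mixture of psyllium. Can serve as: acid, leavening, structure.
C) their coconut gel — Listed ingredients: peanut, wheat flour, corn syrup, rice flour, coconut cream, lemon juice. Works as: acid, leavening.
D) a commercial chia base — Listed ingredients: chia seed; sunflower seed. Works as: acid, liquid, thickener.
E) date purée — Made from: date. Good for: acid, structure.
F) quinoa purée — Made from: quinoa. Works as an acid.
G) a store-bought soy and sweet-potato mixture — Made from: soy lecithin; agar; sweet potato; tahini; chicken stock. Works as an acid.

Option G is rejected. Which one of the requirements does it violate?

vegan

usable as an acid: satisfied
gluten-free: satisfied
vegan: has chicken stock — fails
rice-free: satisfied
corn-free: satisfied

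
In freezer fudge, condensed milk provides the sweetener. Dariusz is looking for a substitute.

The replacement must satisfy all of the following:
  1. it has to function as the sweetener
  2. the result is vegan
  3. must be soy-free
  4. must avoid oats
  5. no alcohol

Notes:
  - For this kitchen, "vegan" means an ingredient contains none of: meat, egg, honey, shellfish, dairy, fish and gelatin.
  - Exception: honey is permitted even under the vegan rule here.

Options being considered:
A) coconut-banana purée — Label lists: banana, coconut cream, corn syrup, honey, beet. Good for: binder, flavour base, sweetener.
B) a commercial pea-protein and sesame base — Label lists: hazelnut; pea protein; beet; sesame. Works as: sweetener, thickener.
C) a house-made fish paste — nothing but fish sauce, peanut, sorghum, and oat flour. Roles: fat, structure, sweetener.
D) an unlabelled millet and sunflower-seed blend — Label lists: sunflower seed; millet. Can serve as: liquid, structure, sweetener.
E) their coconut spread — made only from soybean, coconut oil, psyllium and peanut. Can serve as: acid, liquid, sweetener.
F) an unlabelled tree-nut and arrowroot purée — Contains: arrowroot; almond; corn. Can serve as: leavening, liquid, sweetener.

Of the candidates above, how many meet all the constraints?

4

A: honey is permitted under the vegan carve-out; nothing else excluded — OK
B: sesame and hazelnut etc. — none of it excluded — OK
C: has fish sauce, so not vegan; has oat flour, so not oat-free — out
D: nothing on the exclusion list — valid
E: has soybean, so not soy-free — out
F: vegan, no alcohol — keep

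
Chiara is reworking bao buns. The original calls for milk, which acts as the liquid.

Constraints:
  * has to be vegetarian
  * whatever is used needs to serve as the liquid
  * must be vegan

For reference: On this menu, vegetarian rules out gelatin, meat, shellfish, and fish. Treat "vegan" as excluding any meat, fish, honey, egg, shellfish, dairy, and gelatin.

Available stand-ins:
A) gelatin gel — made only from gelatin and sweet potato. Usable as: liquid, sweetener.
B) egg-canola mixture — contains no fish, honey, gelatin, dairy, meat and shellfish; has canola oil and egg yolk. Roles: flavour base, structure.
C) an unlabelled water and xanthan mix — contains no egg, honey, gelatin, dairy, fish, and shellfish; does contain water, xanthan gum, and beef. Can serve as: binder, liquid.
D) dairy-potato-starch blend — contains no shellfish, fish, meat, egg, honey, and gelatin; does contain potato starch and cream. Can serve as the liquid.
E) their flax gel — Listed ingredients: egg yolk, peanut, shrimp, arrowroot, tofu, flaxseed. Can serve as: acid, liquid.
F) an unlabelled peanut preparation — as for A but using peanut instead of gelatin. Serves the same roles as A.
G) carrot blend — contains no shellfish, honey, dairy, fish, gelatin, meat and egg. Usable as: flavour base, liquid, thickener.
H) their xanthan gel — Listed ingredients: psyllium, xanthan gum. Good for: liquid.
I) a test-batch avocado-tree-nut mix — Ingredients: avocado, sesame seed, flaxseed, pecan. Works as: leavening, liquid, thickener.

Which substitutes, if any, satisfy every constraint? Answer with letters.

A: has gelatin, so not vegetarian; has gelatin, so not vegan — no
B: not usable as a liquid; has egg yolk, so not vegan — out
C: has beef, so not vegetarian; has beef, so not vegan — out
D: has cream, so not vegan — out
E: has shrimp, so not vegetarian; has egg yolk, so not vegan — out
F: vegan, vegetarian — keep
G: vegetarian, vegan — OK
H: vegan, vegetarian — OK
I: nothing on the exclusion list — keep

F, G, H, I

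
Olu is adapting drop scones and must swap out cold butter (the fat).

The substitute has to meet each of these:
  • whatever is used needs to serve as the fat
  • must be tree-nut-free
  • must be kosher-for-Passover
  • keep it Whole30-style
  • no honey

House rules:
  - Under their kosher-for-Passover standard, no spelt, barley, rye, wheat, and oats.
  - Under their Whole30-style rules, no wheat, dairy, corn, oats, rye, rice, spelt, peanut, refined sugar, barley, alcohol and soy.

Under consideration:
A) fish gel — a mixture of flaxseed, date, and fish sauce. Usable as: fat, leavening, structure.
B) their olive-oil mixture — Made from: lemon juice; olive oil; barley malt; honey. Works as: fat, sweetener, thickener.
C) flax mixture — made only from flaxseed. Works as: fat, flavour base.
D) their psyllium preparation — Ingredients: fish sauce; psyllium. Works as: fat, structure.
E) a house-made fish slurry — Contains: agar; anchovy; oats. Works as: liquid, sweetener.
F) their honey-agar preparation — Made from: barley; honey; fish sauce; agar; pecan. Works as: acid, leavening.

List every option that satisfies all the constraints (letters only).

A, C, D

A: works as a fat, no honey, no tree nuts — OK
B: has barley malt, so not kosher-for-Passover; has barley malt, so not Whole30-style (and 1 more) — no
C: works as a fat, kosher-for-Passover, no honey — OK
D: no honey, kosher-for-Passover — OK
E: not usable as a fat; has oats, so not kosher-for-Passover (and 1 more) — out
F: not usable as a fat; has barley, so not kosher-for-Passover (and 3 more) — reject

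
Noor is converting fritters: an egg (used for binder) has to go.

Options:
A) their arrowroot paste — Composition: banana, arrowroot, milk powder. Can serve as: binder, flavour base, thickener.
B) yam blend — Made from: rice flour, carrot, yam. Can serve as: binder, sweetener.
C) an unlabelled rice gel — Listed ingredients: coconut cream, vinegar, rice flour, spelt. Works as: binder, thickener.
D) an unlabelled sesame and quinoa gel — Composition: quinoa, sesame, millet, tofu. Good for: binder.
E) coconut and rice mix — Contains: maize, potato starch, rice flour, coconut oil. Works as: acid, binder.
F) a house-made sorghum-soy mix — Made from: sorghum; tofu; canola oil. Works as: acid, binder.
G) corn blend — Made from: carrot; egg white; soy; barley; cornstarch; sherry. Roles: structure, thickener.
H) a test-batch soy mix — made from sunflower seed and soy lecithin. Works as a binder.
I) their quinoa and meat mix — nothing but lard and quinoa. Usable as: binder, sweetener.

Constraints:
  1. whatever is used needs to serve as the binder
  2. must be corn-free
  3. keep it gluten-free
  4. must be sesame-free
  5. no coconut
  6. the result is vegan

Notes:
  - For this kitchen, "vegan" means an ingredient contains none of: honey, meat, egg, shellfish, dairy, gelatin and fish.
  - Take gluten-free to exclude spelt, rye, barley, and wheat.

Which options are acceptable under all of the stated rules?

A: has milk powder, so not vegan — no
B: no sesame, no coconut — OK
C: has spelt, so not gluten-free; has coconut cream, so not coconut-free — no
D: has sesame, so not sesame-free — reject
E: has coconut oil, so not coconut-free; has maize, so not corn-free — out
F: only tofu, sorghum and canola oil; none excluded — OK
G: not usable as a binder; has egg white, so not vegan (and 2 more) — reject
H: no coconut, no corn — OK
I: has lard, so not vegan — reject

B, F, H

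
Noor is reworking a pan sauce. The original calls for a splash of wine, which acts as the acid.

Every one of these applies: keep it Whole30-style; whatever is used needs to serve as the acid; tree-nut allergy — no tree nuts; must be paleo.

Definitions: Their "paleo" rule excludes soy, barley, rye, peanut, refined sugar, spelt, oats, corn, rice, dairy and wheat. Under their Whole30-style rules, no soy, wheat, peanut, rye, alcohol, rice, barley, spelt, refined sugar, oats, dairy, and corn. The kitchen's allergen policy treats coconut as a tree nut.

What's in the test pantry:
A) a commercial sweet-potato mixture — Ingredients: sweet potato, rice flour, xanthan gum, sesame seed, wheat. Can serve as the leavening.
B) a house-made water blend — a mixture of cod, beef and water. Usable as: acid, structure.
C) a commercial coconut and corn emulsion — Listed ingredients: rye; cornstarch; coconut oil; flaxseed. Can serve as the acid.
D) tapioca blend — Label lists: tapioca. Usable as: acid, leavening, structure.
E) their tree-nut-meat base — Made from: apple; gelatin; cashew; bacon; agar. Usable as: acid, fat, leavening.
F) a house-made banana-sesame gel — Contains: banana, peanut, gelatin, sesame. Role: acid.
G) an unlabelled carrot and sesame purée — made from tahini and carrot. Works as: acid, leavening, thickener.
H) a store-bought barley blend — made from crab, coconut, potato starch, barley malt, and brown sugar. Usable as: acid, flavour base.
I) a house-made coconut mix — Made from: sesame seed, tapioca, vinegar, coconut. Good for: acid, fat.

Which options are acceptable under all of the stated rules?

A: not usable as an acid; has rice flour, so not paleo (and 1 more) — no
B: all constraints satisfied — valid
C: has cornstarch, so not paleo; has cornstarch, so not Whole30-style (and 1 more) — no
D: only tapioca; none excluded — OK
E: has cashew, so not tree-nut-free — out
F: has peanut, so not paleo; has peanut, so not Whole30-style — no
G: every rule checks out — OK
H: has barley malt, so not paleo; has barley malt, so not Whole30-style (and 1 more) — out
I: has coconut, so not tree-nut-free — reject

B, D, G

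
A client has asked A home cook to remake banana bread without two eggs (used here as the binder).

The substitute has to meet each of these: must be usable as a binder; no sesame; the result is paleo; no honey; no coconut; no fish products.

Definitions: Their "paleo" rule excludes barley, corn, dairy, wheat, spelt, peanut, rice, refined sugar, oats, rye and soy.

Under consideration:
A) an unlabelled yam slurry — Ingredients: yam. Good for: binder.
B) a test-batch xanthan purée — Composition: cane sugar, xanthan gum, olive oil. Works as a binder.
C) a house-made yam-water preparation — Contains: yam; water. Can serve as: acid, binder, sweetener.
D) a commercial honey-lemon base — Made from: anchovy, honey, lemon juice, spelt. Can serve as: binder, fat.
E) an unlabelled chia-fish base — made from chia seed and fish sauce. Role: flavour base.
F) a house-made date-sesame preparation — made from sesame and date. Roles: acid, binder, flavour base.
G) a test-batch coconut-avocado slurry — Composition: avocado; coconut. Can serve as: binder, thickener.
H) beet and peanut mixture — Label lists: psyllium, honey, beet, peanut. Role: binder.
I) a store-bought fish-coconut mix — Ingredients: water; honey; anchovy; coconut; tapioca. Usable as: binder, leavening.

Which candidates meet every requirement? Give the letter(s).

A, C

A: works as a binder, no coconut, no sesame — OK
B: has cane sugar, so not paleo — no
C: no fish, paleo — OK
D: has spelt, so not paleo; has honey, so not honey-free (and 1 more) — reject
E: not usable as a binder; has fish sauce, so not fish-free — reject
F: has sesame, so not sesame-free — no
G: has coconut, so not coconut-free — reject
H: has peanut, so not paleo; has honey, so not honey-free — reject
I: has honey, so not honey-free; has anchovy, so not fish-free (and 1 more) — no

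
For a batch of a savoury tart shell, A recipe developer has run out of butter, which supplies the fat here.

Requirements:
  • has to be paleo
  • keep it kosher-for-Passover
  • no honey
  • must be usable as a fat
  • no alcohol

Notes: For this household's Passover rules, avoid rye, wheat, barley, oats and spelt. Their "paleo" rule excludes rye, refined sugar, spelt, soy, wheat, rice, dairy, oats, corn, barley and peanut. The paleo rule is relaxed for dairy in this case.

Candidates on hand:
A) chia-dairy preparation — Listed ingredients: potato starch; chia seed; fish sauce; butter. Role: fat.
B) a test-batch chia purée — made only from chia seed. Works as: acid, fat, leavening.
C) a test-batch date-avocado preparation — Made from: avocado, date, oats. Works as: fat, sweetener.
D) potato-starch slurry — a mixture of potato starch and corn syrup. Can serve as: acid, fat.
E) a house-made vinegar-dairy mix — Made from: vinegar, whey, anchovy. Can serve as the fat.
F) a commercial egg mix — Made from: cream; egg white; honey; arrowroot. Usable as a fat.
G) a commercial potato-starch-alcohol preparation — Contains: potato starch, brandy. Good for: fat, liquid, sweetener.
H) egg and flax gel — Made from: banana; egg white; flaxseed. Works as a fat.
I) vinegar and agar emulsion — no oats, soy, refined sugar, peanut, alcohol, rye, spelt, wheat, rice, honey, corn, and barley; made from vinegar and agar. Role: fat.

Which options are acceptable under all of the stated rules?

A, B, E, H, I

A: dairy is permitted under the paleo carve-out; nothing else excluded — keep
B: only chia seed; none excluded — OK
C: has oats, so not kosher-for-Passover; has oats, so not paleo — no
D: has corn syrup, so not paleo — reject
E: dairy is permitted under the paleo carve-out; nothing else excluded — keep
F: has honey, so not honey-free — out
G: has brandy, so not alcohol-free — no
H: only egg white, banana and flaxseed; none excluded — OK
I: nothing on the exclusion list — keep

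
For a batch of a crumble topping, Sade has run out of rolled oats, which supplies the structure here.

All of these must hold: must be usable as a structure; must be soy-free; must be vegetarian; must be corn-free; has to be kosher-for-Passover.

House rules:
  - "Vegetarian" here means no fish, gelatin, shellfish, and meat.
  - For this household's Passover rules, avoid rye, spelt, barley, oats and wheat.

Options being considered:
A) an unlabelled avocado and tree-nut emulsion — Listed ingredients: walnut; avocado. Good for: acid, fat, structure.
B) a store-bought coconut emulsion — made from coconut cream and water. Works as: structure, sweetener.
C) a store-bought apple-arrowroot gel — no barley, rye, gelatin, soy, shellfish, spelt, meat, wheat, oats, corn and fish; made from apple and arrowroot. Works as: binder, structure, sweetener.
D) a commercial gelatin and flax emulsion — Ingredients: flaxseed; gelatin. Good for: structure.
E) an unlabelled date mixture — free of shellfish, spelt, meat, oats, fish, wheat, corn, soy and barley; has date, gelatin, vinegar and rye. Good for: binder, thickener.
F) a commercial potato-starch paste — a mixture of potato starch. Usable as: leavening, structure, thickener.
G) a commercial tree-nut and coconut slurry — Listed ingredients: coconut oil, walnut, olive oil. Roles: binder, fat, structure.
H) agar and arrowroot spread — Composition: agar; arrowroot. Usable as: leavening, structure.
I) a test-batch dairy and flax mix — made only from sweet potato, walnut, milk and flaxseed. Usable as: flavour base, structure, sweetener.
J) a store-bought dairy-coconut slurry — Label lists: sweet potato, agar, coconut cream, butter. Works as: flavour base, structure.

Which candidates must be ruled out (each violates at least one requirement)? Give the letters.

D, E

A: all constraints satisfied — OK
B: kosher-for-Passover, no corn — keep
C: every rule checks out — OK
D: has gelatin, so not vegetarian — reject
E: not usable as a structure; has gelatin, so not vegetarian (and 1 more) — reject
F: no soy, kosher-for-Passover — valid
G: works as a structure, kosher-for-Passover, no corn — valid
H: every rule checks out — keep
I: no soy, no corn — OK
J: all constraints satisfied — valid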